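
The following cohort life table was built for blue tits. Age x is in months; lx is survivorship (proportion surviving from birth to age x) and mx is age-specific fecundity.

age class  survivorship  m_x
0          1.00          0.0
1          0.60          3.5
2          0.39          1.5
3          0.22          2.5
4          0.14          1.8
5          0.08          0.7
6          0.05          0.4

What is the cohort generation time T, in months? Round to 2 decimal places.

lx·mx: 0, 2.1, 0.585, 0.55, 0.252, 0.056, 0.02 → R0 = 3.563
x·lx·mx: 0, 2.1, 1.17, 1.65, 1.008, 0.28, 0.12 → Σ = 6.328
T = 6.328 / 3.563 = 1.776031… → 1.78

1.78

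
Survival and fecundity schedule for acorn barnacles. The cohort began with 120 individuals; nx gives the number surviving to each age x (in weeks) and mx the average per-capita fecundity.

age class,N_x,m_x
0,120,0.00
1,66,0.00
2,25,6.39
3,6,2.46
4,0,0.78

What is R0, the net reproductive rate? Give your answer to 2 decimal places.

lx = nx/n0 = nx/120: 1, 0.55, 0.20833…, 0.05, 0
lx·mx by age: 0, 0, 1.33125…, 0.123, 0
R0 = Σ lx·mx = 1.45425… → 1.45

1.45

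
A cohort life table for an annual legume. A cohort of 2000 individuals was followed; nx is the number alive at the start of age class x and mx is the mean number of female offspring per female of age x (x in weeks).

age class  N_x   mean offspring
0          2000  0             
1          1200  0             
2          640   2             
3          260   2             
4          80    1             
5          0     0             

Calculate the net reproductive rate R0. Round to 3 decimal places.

lx = nx/n0 = nx/2000: 1, 0.6, 0.32, 0.13, 0.04, 0
lx·mx by age: 0, 0, 0.64, 0.26, 0.04, 0
R0 = Σ lx·mx = 0.94 → 0.940

0.940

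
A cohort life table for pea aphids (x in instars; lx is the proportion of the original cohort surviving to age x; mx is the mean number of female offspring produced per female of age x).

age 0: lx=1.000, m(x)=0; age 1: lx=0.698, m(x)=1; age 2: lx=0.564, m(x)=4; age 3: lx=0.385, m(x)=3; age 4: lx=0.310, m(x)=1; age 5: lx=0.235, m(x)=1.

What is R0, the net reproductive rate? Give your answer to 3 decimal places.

lx·mx by age: 0, 0.698, 2.256, 1.155, 0.31, 0.235
R0 = Σ lx·mx = 4.654 → 4.654

4.654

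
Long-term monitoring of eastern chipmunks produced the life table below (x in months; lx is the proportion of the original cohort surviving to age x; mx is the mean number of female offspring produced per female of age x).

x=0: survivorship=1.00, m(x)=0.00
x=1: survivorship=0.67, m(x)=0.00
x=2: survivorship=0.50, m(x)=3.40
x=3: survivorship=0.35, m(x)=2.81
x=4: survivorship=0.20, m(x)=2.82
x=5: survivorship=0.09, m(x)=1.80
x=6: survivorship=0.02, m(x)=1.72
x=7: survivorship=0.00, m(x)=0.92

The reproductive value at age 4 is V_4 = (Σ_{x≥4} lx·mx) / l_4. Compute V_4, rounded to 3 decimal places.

3.802

lx·mx for x ≥ 4: 0.564, 0.162, 0.0344, 0 → sum = 0.7604
V_4 = 0.7604 / l_4 = 0.7604 / 0.2 = 3.802 → 3.802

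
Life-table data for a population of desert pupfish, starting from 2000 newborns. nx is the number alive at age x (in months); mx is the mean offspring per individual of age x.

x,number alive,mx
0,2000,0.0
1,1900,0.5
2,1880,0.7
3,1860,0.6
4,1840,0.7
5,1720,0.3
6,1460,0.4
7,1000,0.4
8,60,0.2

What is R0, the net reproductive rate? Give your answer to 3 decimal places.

3.091

lx = nx/n0 = nx/2000: 1, 0.95, 0.94, 0.93, 0.92, 0.86, 0.73, 0.5, 0.03
lx·mx by age: 0, 0.475, 0.658, 0.558, 0.644, 0.258, 0.292, 0.2, 0.006
R0 = Σ lx·mx = 3.091 → 3.091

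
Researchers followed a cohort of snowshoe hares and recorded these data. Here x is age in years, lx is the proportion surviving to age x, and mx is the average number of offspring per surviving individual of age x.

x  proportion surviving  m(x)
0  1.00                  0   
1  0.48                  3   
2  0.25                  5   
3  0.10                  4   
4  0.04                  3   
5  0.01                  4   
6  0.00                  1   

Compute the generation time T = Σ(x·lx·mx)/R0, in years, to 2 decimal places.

lx·mx: 0, 1.44, 1.25, 0.4, 0.12, 0.04, 0 → R0 = 3.25
x·lx·mx: 0, 1.44, 2.5, 1.2, 0.48, 0.2, 0 → Σ = 5.82
T = 5.82 / 3.25 = 1.790769… → 1.79

1.79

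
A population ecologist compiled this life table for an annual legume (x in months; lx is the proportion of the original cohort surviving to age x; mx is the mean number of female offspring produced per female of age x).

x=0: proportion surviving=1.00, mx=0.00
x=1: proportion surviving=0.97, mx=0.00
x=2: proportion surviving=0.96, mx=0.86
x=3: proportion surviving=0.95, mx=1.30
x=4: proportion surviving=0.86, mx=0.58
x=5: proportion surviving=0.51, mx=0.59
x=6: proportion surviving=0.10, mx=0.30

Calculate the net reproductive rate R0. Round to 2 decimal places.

2.89

lx·mx by age: 0, 0, 0.8256, 1.235, 0.4988, 0.3009, 0.03
R0 = Σ lx·mx = 2.8903 → 2.89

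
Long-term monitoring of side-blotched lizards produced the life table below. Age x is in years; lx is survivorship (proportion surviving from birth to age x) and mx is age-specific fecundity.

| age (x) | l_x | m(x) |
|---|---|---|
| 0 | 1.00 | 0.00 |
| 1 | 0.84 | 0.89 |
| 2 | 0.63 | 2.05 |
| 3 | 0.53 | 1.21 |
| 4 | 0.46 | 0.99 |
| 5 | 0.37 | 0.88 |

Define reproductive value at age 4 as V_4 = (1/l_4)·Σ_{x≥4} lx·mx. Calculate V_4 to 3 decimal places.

lx·mx for x ≥ 4: 0.4554, 0.3256 → sum = 0.781
V_4 = 0.781 / l_4 = 0.781 / 0.46 = 1.697826… → 1.698

1.698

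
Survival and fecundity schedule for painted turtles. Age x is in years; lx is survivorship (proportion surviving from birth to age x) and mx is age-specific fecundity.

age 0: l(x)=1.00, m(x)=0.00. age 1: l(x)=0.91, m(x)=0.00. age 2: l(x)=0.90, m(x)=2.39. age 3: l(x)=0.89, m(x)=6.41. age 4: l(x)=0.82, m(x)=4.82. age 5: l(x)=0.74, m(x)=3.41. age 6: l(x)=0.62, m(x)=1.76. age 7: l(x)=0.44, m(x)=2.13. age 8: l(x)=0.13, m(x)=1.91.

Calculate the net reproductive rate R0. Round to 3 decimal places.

lx·mx by age: 0, 0, 2.151, 5.7049, 3.9524, 2.5234, 1.0912, 0.9372, 0.2483
R0 = Σ lx·mx = 16.6084 → 16.608

16.608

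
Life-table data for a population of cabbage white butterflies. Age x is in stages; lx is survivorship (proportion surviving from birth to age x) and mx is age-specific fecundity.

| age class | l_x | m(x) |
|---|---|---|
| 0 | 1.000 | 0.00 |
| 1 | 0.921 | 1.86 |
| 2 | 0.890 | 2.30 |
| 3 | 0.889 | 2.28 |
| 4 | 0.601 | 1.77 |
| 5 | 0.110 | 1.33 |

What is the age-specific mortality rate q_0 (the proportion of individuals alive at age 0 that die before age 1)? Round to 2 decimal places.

q_0 = (l_0 − l_1) / l_0 = (1 − 0.921) / 1
     = 0.079 / 1 = 0.079 → 0.08

0.08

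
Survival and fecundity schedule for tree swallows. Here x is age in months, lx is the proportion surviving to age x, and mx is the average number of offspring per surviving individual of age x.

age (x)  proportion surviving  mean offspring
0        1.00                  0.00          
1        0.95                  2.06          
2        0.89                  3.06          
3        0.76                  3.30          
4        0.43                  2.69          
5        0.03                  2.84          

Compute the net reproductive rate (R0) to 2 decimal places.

8.43

lx·mx by age: 0, 1.957, 2.7234, 2.508, 1.1567, 0.0852
R0 = Σ lx·mx = 8.4303 → 8.43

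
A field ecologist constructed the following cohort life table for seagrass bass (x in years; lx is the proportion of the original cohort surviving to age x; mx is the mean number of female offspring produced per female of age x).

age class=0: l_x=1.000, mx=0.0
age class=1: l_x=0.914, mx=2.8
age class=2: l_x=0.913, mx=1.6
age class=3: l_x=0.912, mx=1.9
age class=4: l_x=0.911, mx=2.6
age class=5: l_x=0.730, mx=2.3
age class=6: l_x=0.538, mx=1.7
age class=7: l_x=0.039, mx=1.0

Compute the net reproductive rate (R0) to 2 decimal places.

lx·mx by age: 0, 2.5592, 1.4608, 1.7328, 2.3686, 1.679, 0.9146, 0.039
R0 = Σ lx·mx = 10.754 → 10.75

10.75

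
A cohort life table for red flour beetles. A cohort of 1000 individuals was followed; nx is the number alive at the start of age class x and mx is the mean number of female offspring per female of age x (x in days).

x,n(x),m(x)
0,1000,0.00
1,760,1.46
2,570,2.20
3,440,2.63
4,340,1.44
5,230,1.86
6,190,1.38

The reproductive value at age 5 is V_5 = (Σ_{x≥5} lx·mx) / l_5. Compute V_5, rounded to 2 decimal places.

lx = nx/n0 = nx/1000: 1, 0.76, 0.57, 0.44, 0.34, 0.23, 0.19
lx·mx for x ≥ 5: 0.4278, 0.2622 → sum = 0.69
V_5 = 0.69 / l_5 = 0.69 / 0.23 = 3 → 3.00

3.00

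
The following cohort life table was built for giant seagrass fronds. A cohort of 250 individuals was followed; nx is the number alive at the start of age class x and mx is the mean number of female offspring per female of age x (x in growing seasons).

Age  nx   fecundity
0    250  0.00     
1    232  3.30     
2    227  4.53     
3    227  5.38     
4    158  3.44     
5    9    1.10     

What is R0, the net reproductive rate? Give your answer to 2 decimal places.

14.27

lx = nx/n0 = nx/250: 1, 0.928, 0.908, 0.908, 0.632, 0.036
lx·mx by age: 0, 3.0624, 4.11324, 4.88504, 2.17408, 0.0396
R0 = Σ lx·mx = 14.27436 → 14.27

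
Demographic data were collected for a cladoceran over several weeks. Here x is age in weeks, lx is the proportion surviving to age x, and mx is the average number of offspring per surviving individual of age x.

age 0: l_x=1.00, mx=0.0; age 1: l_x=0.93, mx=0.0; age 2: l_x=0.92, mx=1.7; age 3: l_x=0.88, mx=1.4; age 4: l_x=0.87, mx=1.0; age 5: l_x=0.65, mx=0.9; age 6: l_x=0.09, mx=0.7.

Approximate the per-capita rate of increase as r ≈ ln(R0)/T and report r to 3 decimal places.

R0 = Σ lx·mx = 0 + 0 + 1.564 + 1.232 + 0.87 + 0.585 + 0.063 = 4.314
Σ x·lx·mx = 13.607; T = 13.607/4.314 = 3.15415…
r ≈ ln(R0)/T = ln(4.314)/3.15415… = 0.46347… → 0.463

0.463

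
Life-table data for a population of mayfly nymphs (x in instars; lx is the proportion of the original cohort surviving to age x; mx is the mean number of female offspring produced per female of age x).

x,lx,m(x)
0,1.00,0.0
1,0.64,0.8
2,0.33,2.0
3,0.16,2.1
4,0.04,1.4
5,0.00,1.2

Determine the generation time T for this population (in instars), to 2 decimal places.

lx·mx: 0, 0.512, 0.66, 0.336, 0.056, 0 → R0 = 1.564
x·lx·mx: 0, 0.512, 1.32, 1.008, 0.224, 0 → Σ = 3.064
T = 3.064 / 1.564 = 1.959079… → 1.96

1.96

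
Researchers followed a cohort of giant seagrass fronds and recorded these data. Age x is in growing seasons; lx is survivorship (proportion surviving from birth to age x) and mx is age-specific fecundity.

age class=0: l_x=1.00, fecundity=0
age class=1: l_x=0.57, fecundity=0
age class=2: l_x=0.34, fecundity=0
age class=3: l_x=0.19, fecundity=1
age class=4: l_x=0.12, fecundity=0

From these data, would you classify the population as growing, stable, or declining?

declining

R0 = Σ lx·mx = 0 + 0 + 0 + 0.19 + 0 = 0.19
R0 < 1, so the population is declining.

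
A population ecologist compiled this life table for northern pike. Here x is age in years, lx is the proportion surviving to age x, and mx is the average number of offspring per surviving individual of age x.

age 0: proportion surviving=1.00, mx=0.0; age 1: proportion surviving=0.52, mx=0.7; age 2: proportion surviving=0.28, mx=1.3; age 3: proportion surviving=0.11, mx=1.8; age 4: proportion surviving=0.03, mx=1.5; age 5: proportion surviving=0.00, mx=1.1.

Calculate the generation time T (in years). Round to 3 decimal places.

1.922

lx·mx: 0, 0.364, 0.364, 0.198, 0.045, 0 → R0 = 0.971
x·lx·mx: 0, 0.364, 0.728, 0.594, 0.18, 0 → Σ = 1.866
T = 1.866 / 0.971 = 1.92173… → 1.922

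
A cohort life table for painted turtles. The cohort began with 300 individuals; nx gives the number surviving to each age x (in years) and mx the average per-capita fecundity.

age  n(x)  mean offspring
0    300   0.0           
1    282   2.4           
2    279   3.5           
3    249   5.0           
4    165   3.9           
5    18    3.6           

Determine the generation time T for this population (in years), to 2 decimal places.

2.57

lx = nx/n0 = nx/300: 1, 0.94, 0.93, 0.83, 0.55, 0.06
lx·mx: 0, 2.256, 3.255, 4.15, 2.145, 0.216 → R0 = 12.022
x·lx·mx: 0, 2.256, 6.51, 12.45, 8.58, 1.08 → Σ = 30.876
T = 30.876 / 12.022 = 2.568291… → 2.57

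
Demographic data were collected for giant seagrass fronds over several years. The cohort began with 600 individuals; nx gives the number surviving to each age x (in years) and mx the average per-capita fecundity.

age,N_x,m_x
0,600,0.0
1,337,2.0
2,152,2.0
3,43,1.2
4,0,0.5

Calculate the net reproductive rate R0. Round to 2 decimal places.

1.72

lx = nx/n0 = nx/600: 1, 0.56167…, 0.25333…, 0.07167…, 0
lx·mx by age: 0, 1.123333…, 0.506667…, 0.086…, 0
R0 = Σ lx·mx = 1.716… → 1.72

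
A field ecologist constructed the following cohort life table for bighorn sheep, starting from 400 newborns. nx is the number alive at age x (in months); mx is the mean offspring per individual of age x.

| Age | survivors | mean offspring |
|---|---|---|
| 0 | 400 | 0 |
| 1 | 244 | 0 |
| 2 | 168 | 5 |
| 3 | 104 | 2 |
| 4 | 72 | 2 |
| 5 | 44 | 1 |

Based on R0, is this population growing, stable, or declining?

growing

lx = nx/n0 = nx/400: 1, 0.61, 0.42, 0.26, 0.18, 0.11
R0 = Σ lx·mx = 0 + 0 + 2.1 + 0.52 + 0.36 + 0.11 = 3.09
R0 > 1, so the population is growing.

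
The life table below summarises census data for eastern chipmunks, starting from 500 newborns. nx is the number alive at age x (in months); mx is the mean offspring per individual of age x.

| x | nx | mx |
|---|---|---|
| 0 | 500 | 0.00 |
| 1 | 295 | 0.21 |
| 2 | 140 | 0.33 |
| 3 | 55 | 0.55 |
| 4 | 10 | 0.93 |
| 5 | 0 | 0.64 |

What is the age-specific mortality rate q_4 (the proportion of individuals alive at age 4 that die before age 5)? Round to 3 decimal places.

lx = nx/n0 = nx/500: 1, 0.59, 0.28, 0.11, 0.02, 0
q_4 = (l_4 − l_5) / l_4 = (0.02 − 0) / 0.02
     = 0.02 / 0.02 = 1 → 1.000

1.000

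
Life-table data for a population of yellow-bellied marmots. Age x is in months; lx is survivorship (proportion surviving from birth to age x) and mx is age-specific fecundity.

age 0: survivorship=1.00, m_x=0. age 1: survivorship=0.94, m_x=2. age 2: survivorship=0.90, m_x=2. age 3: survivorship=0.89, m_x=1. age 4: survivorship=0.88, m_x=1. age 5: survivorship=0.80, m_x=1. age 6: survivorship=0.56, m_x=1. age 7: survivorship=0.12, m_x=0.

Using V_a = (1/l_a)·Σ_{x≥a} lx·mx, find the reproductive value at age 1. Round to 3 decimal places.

lx·mx for x ≥ 1: 1.88, 1.8, 0.89, 0.88, 0.8, 0.56, 0 → sum = 6.81
V_1 = 6.81 / l_1 = 6.81 / 0.94 = 7.244681… → 7.245

7.245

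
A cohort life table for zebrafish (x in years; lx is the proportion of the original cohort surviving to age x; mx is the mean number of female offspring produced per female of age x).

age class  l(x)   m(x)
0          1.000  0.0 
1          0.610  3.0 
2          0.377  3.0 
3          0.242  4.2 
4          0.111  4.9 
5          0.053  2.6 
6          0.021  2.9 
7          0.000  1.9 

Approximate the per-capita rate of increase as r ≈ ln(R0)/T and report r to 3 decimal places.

0.706

R0 = Σ lx·mx = 0 + 1.83 + 1.131 + 1.0164 + 0.5439 + 0.1378 + 0.0609 + 0 = 4.72
Σ x·lx·mx = 10.3712; T = 10.3712/4.72 = 2.19729…
r ≈ ln(R0)/T = ln(4.72)/2.19729… = 0.70624… → 0.706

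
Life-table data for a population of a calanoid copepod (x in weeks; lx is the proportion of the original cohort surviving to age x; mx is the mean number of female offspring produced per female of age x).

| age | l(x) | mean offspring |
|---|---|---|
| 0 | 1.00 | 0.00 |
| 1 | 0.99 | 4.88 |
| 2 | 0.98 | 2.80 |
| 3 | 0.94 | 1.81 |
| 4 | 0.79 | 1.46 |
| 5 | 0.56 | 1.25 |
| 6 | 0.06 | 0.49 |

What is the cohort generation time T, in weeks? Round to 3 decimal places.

lx·mx: 0, 4.8312, 2.744, 1.7014, 1.1534, 0.7, 0.0294 → R0 = 11.1594
x·lx·mx: 0, 4.8312, 5.488, 5.1042, 4.6136, 3.5, 0.1764 → Σ = 23.7134
T = 23.7134 / 11.1594 = 2.124971… → 2.125

2.125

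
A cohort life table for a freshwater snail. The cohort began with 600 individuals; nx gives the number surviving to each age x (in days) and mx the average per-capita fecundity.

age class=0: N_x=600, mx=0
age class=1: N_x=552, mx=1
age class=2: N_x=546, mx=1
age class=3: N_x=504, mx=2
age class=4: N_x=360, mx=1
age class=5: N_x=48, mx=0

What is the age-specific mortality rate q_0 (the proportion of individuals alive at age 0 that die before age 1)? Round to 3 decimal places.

lx = nx/n0 = nx/600: 1, 0.92, 0.91, 0.84, 0.6, 0.08
q_0 = (l_0 − l_1) / l_0 = (1 − 0.92) / 1
     = 0.08 / 1 = 0.08 → 0.080

0.080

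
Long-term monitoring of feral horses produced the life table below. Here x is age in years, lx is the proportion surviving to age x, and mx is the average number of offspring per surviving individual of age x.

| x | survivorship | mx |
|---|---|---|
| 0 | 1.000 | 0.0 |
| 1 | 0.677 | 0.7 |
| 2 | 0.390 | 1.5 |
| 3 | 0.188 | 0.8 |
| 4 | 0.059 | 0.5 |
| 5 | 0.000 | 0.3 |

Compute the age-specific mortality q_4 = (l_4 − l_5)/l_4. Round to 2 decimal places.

1.00

q_4 = (l_4 − l_5) / l_4 = (0.059 − 0) / 0.059
     = 0.059 / 0.059 = 1 → 1.00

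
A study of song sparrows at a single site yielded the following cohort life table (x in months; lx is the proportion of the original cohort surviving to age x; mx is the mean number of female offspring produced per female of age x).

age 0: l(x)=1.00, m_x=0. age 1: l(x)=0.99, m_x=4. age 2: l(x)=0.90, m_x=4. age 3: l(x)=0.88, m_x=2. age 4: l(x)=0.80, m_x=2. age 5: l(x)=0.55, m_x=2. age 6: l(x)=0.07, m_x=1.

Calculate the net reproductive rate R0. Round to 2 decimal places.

12.09

lx·mx by age: 0, 3.96, 3.6, 1.76, 1.6, 1.1, 0.07
R0 = Σ lx·mx = 12.09 → 12.09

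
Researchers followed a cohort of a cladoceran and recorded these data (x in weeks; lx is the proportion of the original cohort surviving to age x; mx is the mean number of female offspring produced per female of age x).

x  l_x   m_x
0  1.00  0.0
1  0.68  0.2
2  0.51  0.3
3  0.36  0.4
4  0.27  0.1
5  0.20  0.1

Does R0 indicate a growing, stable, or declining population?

R0 = Σ lx·mx = 0 + 0.136 + 0.153 + 0.144 + 0.027 + 0.02 = 0.48
R0 < 1, so the population is declining.

declining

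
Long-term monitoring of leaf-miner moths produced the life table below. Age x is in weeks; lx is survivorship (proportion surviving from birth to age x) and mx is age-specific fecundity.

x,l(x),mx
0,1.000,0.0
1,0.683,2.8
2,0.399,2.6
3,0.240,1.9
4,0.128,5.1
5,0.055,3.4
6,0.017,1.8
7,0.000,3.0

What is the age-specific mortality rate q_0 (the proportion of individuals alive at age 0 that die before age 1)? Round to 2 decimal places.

0.32

q_0 = (l_0 − l_1) / l_0 = (1 − 0.683) / 1
     = 0.317 / 1 = 0.317 → 0.32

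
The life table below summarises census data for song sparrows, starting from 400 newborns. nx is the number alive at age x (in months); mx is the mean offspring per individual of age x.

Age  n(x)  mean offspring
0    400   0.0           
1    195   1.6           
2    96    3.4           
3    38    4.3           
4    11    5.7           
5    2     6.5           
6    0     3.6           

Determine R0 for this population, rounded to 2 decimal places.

2.19

lx = nx/n0 = nx/400: 1, 0.4875, 0.24, 0.095, 0.0275, 0.005, 0
lx·mx by age: 0, 0.78, 0.816, 0.4085, 0.15675, 0.0325, 0
R0 = Σ lx·mx = 2.19375 → 2.19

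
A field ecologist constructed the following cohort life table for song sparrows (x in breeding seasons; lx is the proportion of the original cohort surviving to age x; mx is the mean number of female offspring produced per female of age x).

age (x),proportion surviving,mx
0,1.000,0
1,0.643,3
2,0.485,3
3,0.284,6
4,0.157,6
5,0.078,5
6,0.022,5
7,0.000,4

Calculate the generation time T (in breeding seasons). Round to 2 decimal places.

lx·mx: 0, 1.929, 1.455, 1.704, 0.942, 0.39, 0.11, 0 → R0 = 6.53
x·lx·mx: 0, 1.929, 2.91, 5.112, 3.768, 1.95, 0.66, 0 → Σ = 16.329
T = 16.329 / 6.53 = 2.500613… → 2.50

2.50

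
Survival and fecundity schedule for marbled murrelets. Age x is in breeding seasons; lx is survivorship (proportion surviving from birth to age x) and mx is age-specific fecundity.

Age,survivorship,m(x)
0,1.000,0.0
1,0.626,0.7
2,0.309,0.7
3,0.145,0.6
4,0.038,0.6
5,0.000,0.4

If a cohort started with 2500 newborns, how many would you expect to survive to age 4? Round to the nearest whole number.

95

Expected survivors = N0 · l_4 = 2500 × 0.038 = 95 → 95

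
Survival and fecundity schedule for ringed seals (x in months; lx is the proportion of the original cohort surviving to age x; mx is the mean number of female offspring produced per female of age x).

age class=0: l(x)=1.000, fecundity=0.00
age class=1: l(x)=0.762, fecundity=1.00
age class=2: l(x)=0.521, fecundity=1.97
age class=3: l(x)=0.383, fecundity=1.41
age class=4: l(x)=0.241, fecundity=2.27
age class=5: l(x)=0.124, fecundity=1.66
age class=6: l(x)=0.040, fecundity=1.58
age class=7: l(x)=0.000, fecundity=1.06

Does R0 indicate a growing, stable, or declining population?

R0 = Σ lx·mx = 0 + 0.762 + 1.02637 + 0.54003 + 0.54707 + 0.20584 + 0.0632 + 0 = 3.14451
R0 > 1, so the population is growing.

growing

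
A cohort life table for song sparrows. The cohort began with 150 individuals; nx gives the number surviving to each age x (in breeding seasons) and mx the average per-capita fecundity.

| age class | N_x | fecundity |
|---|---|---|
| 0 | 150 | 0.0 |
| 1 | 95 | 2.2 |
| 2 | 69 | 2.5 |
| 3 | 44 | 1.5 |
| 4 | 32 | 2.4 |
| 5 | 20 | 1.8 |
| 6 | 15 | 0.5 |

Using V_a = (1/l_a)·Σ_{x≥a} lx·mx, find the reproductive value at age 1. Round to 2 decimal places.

5.98

lx = nx/n0 = nx/150: 1, 0.63333…, 0.46, 0.29333…, 0.21333…, 0.13333…, 0.1
lx·mx for x ≥ 1: 1.393333…, 1.15, 0.44…, 0.512…, 0.24…, 0.05 → sum = 3.785333…
V_1 = 3.785333… / l_1 = 3.785333… / 0.633333… = 5.976842… → 5.98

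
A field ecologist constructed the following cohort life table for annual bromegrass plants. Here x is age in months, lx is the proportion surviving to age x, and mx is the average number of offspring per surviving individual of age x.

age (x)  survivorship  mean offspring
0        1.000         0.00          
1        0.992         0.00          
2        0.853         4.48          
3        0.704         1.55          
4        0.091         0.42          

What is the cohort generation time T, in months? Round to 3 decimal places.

2.236

lx·mx: 0, 0, 3.82144, 1.0912, 0.03822 → R0 = 4.95086
x·lx·mx: 0, 0, 7.64288, 3.2736, 0.15288 → Σ = 11.06936
T = 11.06936 / 4.95086 = 2.235846… → 2.236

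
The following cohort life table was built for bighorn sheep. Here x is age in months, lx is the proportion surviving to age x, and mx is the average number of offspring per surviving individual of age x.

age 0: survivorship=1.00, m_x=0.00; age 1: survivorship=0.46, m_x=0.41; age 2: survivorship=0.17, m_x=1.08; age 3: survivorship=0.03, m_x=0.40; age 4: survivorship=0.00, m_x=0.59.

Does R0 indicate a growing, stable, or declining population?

R0 = Σ lx·mx = 0 + 0.1886 + 0.1836 + 0.012 + 0 = 0.3842
R0 < 1, so the population is declining.

declining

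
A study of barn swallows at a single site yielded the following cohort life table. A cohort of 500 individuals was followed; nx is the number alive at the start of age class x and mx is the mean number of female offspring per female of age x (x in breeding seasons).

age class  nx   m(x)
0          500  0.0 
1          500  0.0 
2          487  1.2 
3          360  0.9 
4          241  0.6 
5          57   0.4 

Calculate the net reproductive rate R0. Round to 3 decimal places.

lx = nx/n0 = nx/500: 1, 1, 0.974, 0.72, 0.482, 0.114
lx·mx by age: 0, 0, 1.1688, 0.648, 0.2892, 0.0456
R0 = Σ lx·mx = 2.1516 → 2.152

2.152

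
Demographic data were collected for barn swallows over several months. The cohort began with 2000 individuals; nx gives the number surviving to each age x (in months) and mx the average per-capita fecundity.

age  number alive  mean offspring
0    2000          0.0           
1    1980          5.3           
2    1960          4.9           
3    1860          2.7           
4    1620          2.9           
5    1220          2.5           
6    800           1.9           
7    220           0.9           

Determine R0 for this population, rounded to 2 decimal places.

lx = nx/n0 = nx/2000: 1, 0.99, 0.98, 0.93, 0.81, 0.61, 0.4, 0.11
lx·mx by age: 0, 5.247, 4.802, 2.511, 2.349, 1.525, 0.76, 0.099
R0 = Σ lx·mx = 17.293 → 17.29

17.29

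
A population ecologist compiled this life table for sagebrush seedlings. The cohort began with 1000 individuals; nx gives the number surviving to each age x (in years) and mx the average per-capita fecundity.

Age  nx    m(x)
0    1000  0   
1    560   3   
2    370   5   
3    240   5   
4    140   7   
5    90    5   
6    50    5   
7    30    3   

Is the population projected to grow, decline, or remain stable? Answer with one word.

growing

lx = nx/n0 = nx/1000: 1, 0.56, 0.37, 0.24, 0.14, 0.09, 0.05, 0.03
R0 = Σ lx·mx = 0 + 1.68 + 1.85 + 1.2 + 0.98 + 0.45 + 0.25 + 0.09 = 6.5
R0 > 1, so the population is growing.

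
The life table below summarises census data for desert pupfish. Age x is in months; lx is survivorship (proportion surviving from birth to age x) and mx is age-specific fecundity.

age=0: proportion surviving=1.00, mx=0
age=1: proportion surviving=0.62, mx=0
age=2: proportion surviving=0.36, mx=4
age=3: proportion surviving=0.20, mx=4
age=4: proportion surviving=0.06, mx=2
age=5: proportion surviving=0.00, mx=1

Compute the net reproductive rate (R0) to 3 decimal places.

2.360

lx·mx by age: 0, 0, 1.44, 0.8, 0.12, 0
R0 = Σ lx·mx = 2.36 → 2.360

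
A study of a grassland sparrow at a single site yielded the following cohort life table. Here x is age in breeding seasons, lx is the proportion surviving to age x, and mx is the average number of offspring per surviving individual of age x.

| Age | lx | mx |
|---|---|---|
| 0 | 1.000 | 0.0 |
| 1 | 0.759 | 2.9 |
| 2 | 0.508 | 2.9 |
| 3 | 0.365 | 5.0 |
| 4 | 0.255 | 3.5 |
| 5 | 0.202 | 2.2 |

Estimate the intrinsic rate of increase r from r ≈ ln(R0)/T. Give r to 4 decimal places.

0.8006

R0 = Σ lx·mx = 0 + 2.2011 + 1.4732 + 1.825 + 0.8925 + 0.4444 = 6.8362
Σ x·lx·mx = 16.4145; T = 16.4145/6.8362 = 2.40111…
r ≈ ln(R0)/T = ln(6.8362)/2.40111… = 0.800558… → 0.8006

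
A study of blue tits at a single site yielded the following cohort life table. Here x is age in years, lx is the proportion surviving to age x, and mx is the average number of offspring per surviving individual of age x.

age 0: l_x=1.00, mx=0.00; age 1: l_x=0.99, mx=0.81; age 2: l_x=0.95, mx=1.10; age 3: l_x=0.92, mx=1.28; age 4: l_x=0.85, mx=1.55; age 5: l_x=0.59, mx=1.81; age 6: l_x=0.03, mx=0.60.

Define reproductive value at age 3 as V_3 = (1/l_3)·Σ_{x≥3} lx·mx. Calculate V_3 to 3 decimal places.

lx·mx for x ≥ 3: 1.1776, 1.3175, 1.0679, 0.018 → sum = 3.581
V_3 = 3.581 / l_3 = 3.581 / 0.92 = 3.892391… → 3.892

3.892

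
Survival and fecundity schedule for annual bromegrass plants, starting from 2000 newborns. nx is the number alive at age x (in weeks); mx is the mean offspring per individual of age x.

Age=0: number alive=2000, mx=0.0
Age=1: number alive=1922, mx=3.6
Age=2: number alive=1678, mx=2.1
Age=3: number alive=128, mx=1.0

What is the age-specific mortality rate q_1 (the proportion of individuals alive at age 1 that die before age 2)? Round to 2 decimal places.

lx = nx/n0 = nx/2000: 1, 0.961, 0.839, 0.064
q_1 = (l_1 − l_2) / l_1 = (0.961 − 0.839) / 0.961
     = 0.122 / 0.961 = 0.126951… → 0.13

0.13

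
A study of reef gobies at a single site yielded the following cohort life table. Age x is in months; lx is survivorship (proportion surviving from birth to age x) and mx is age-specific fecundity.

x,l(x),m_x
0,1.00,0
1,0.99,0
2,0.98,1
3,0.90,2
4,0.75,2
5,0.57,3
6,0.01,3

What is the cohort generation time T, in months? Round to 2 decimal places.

lx·mx: 0, 0, 0.98, 1.8, 1.5, 1.71, 0.03 → R0 = 6.02
x·lx·mx: 0, 0, 1.96, 5.4, 6, 8.55, 0.18 → Σ = 22.09
T = 22.09 / 6.02 = 3.669435… → 3.67

3.67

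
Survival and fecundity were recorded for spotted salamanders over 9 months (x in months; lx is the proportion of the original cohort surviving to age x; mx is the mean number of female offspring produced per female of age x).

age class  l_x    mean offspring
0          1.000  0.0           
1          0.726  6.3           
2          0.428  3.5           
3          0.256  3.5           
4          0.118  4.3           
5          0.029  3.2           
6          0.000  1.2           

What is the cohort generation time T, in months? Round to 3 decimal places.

lx·mx: 0, 4.5738, 1.498, 0.896, 0.5074, 0.0928, 0 → R0 = 7.568
x·lx·mx: 0, 4.5738, 2.996, 2.688, 2.0296, 0.464, 0 → Σ = 12.7514
T = 12.7514 / 7.568 = 1.68491… → 1.685

1.685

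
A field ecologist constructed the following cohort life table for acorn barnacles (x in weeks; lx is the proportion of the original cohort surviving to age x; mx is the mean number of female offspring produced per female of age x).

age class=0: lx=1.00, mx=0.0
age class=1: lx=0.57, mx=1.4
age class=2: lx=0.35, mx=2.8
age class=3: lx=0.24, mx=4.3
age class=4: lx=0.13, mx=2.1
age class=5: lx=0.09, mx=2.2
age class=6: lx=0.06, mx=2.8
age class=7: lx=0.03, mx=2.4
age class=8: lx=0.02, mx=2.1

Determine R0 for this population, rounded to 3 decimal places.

lx·mx by age: 0, 0.798, 0.98, 1.032, 0.273, 0.198, 0.168, 0.072, 0.042
R0 = Σ lx·mx = 3.563 → 3.563

3.563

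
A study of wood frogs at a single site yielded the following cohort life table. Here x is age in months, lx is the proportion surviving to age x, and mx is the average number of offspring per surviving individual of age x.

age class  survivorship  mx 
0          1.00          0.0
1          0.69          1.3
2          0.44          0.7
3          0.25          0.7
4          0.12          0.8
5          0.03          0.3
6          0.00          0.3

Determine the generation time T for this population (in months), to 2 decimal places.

1.66

lx·mx: 0, 0.897, 0.308, 0.175, 0.096, 0.009, 0 → R0 = 1.485
x·lx·mx: 0, 0.897, 0.616, 0.525, 0.384, 0.045, 0 → Σ = 2.467
T = 2.467 / 1.485 = 1.661279… → 1.66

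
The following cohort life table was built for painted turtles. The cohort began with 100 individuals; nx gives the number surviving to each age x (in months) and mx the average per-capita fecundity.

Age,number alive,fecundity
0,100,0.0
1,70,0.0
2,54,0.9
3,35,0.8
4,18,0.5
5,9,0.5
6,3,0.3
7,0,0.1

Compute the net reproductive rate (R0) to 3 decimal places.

0.910

lx = nx/n0 = nx/100: 1, 0.7, 0.54, 0.35, 0.18, 0.09, 0.03, 0
lx·mx by age: 0, 0, 0.486, 0.28, 0.09, 0.045, 0.009, 0
R0 = Σ lx·mx = 0.91 → 0.910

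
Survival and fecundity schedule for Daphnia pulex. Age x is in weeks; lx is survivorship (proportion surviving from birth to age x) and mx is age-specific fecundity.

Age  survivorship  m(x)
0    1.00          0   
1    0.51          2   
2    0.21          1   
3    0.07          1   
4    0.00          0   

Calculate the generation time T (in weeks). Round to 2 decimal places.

1.27

lx·mx: 0, 1.02, 0.21, 0.07, 0 → R0 = 1.3
x·lx·mx: 0, 1.02, 0.42, 0.21, 0 → Σ = 1.65
T = 1.65 / 1.3 = 1.269231… → 1.27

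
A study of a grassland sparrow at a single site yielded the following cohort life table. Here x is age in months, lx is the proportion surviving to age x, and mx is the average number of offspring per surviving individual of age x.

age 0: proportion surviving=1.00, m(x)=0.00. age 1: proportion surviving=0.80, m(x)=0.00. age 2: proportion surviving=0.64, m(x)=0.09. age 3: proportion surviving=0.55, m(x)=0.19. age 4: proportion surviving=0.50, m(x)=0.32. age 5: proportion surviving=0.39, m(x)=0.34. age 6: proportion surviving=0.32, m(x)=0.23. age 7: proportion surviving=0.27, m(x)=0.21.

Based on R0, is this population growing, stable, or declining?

declining

R0 = Σ lx·mx = 0 + 0 + 0.0576 + 0.1045 + 0.16 + 0.1326 + 0.0736 + 0.0567 = 0.585
R0 < 1, so the population is declining.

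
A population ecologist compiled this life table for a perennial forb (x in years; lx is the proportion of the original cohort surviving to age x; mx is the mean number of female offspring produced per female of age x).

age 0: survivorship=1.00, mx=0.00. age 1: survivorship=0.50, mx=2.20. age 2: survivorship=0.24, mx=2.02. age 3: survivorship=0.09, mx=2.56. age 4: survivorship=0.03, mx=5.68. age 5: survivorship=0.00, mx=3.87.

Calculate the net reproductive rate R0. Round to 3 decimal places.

1.986

lx·mx by age: 0, 1.1, 0.4848, 0.2304, 0.1704, 0
R0 = Σ lx·mx = 1.9856 → 1.986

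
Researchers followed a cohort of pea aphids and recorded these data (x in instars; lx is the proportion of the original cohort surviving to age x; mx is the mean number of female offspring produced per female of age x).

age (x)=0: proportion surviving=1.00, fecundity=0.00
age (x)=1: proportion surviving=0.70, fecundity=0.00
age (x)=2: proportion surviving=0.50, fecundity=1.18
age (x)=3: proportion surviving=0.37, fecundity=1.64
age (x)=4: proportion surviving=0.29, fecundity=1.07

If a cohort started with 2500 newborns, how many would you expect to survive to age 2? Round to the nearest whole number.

Expected survivors = N0 · l_2 = 2500 × 0.50 = 1250 → 1250

1250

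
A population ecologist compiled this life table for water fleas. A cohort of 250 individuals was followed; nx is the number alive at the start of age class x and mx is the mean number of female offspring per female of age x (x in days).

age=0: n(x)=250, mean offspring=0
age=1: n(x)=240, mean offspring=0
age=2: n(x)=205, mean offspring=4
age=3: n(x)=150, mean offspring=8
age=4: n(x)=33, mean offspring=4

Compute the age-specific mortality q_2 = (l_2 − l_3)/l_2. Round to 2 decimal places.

0.27

lx = nx/n0 = nx/250: 1, 0.96, 0.82, 0.6, 0.132
q_2 = (l_2 − l_3) / l_2 = (0.82 − 0.6) / 0.82
     = 0.22 / 0.82 = 0.268293… → 0.27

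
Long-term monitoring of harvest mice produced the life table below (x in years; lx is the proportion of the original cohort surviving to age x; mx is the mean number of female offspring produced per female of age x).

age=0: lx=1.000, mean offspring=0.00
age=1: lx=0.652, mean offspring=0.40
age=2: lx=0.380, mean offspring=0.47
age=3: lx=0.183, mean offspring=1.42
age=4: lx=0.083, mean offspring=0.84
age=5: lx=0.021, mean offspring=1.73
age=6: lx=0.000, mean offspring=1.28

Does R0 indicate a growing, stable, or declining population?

R0 = Σ lx·mx = 0 + 0.2608 + 0.1786 + 0.25986 + 0.06972 + 0.03633 + 0 = 0.80531
R0 < 1, so the population is declining.

declining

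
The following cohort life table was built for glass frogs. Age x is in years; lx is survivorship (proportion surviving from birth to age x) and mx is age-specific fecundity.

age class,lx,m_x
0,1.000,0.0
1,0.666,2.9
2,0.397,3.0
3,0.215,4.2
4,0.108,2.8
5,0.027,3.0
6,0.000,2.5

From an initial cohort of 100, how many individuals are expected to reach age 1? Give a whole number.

Expected survivors = N0 · l_1 = 100 × 0.666 = 66.6 → 67

67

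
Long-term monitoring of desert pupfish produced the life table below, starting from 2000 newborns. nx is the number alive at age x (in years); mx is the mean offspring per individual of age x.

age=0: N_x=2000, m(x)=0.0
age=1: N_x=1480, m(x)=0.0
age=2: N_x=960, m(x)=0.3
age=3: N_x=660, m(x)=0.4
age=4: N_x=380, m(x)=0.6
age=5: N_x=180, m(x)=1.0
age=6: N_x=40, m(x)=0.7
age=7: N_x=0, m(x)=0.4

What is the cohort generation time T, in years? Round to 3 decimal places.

lx = nx/n0 = nx/2000: 1, 0.74, 0.48, 0.33, 0.19, 0.09, 0.02, 0
lx·mx: 0, 0, 0.144, 0.132, 0.114, 0.09, 0.014, 0 → R0 = 0.494
x·lx·mx: 0, 0, 0.288, 0.396, 0.456, 0.45, 0.084, 0 → Σ = 1.674
T = 1.674 / 0.494 = 3.388664… → 3.389

3.389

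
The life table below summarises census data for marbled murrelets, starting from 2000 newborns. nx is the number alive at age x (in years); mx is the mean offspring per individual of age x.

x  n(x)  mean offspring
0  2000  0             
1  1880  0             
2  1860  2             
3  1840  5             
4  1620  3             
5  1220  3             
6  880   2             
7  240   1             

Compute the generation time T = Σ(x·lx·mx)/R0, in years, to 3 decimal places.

lx = nx/n0 = nx/2000: 1, 0.94, 0.93, 0.92, 0.81, 0.61, 0.44, 0.12
lx·mx: 0, 0, 1.86, 4.6, 2.43, 1.83, 0.88, 0.12 → R0 = 11.72
x·lx·mx: 0, 0, 3.72, 13.8, 9.72, 9.15, 5.28, 0.84 → Σ = 42.51
T = 42.51 / 11.72 = 3.627133… → 3.627

3.627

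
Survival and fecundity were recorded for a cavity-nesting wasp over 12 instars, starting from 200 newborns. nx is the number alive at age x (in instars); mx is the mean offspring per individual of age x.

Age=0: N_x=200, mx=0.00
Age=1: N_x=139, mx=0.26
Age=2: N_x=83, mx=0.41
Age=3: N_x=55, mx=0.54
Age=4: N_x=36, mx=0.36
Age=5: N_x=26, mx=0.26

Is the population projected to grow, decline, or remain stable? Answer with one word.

declining

lx = nx/n0 = nx/200: 1, 0.695, 0.415, 0.275, 0.18, 0.13
R0 = Σ lx·mx = 0 + 0.1807 + 0.17015 + 0.1485 + 0.0648 + 0.0338 = 0.59795
R0 < 1, so the population is declining.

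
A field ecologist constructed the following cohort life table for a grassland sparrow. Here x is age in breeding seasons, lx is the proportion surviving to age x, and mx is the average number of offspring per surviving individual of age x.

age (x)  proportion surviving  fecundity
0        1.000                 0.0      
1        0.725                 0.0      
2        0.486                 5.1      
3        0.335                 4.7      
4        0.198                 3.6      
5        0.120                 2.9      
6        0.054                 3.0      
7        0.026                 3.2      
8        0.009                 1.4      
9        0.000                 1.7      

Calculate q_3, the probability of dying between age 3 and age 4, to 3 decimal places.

0.409

q_3 = (l_3 − l_4) / l_3 = (0.335 − 0.198) / 0.335
     = 0.137 / 0.335 = 0.408955… → 0.409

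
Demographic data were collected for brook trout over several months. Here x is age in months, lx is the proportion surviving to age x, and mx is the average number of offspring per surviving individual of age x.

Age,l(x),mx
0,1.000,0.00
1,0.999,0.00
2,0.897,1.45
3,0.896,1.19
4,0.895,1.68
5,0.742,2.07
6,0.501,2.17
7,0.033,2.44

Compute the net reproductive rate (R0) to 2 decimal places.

lx·mx by age: 0, 0, 1.30065, 1.06624, 1.5036, 1.53594, 1.08717, 0.08052
R0 = Σ lx·mx = 6.57412 → 6.57

6.57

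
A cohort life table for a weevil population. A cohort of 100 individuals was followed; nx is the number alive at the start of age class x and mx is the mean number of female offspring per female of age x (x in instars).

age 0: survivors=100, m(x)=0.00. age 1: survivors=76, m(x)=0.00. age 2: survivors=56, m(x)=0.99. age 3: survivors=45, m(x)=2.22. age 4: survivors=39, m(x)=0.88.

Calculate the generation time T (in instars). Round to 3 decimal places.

lx = nx/n0 = nx/100: 1, 0.76, 0.56, 0.45, 0.39
lx·mx: 0, 0, 0.5544, 0.999, 0.3432 → R0 = 1.8966
x·lx·mx: 0, 0, 1.1088, 2.997, 1.3728 → Σ = 5.4786
T = 5.4786 / 1.8966 = 2.888643… → 2.889

2.889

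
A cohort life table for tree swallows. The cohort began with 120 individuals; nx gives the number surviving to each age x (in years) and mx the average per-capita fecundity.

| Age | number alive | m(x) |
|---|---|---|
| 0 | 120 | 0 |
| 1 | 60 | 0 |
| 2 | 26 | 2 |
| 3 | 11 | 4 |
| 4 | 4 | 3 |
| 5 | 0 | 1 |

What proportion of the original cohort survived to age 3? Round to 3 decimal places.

0.092

l_3 = n_3/n_0 = 11/120 = 0.091667… → 0.092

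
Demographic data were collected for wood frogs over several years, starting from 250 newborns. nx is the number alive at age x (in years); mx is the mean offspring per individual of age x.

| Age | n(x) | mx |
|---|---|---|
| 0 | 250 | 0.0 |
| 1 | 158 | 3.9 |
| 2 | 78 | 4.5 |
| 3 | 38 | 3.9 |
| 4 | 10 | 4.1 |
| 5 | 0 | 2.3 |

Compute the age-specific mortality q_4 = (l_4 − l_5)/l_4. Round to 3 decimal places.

lx = nx/n0 = nx/250: 1, 0.632, 0.312, 0.152, 0.04, 0
q_4 = (l_4 − l_5) / l_4 = (0.04 − 0) / 0.04
     = 0.04 / 0.04 = 1 → 1.000

1.000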